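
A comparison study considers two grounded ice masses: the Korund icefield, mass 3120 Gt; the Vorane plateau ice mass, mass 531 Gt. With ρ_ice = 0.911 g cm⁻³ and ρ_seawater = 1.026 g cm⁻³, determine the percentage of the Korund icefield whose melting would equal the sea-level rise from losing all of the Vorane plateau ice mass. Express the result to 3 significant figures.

Equal sea-level rise means equal mass of meltwater, i.e. equal mass of ice lost.
Ice mass of Vorane: 5.310×10^14 kg; ice mass of Korund: 3.120×10^15 kg.
Fraction required = 5.310×10^14 / 3.120×10^15 = 0.170 → 17.0 %.

≈ 17.0 %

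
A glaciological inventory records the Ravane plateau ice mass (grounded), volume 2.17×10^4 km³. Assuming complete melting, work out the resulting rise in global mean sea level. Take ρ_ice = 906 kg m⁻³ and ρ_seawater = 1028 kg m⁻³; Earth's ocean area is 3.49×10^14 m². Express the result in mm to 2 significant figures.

Ravane: 2.17×10^4 km³ × (906/1028) = 1.912×10^4 km³ of water.
Spread over 3.49×10^14 m² of ocean, Δh = 1.912×10^13 / 3.49×10^14 = 0.0548 m = 55 mm.

≈ 55 mm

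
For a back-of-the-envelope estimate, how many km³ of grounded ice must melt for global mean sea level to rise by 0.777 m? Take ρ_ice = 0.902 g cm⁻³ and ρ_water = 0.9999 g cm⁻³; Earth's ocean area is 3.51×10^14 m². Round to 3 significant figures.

≈ 3.02×10^5 km³

Required water volume = Δh × A = 0.777 m × 3.51×10^14 m² = 2.727×10^14 m³ = 2.727×10^5 km³.
Ice volume = water volume × ρ_w/ρ_ice = 2.727×10^5 × 999.9/902 = 3.02×10^5 km³.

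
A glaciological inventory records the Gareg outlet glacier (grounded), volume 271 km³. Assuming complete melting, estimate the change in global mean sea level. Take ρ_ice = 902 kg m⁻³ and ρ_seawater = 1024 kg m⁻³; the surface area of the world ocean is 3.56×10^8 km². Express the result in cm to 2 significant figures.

Gareg: 271 km³ × (902/1024) = 238.7 km³ of water.
Spread over 3.56×10^14 m² of ocean, Δh = 2.387×10^11 / 3.56×10^14 = 6.71×10^-4 m = 0.067 cm.

≈ 0.067 cm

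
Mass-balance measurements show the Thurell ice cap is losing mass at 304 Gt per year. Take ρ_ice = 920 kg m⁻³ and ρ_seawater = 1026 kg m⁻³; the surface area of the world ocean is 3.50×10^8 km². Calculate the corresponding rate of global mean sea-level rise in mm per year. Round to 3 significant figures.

≈ 0.847 mm/yr

ρ_w = 1026 kg m⁻³. Annual water volume added = 304 Gt / ρ_w = 3.040×10^14 kg / 1026 kg m⁻³ = 2.963×10^11 m³.
Δh per year = 2.963×10^11 / 3.50×10^14 = 8.47×10^-4 m = 0.847 mm.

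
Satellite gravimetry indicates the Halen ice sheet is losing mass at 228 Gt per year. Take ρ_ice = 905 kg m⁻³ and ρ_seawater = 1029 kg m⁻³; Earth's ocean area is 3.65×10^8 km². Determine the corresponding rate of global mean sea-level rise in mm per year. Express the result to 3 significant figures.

ρ_w = 1029 kg m⁻³. Annual water volume added = 228 Gt / ρ_w = 2.280×10^14 kg / 1029 kg m⁻³ = 2.216×10^11 m³.
Δh per year = 2.216×10^11 / 3.65×10^14 = 6.07×10^-4 m = 0.607 mm.

≈ 0.607 mm/yr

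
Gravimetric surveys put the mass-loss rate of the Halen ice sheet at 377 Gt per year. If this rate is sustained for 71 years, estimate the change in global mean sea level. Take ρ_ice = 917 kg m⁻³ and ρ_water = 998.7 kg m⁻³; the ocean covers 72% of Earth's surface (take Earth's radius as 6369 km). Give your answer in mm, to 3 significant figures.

Total mass lost = 377 Gt/yr × 71 yr = 2.677×10^4 Gt = 2.677×10^16 kg.
ρ_w = 998.7 kg m⁻³, so water volume = 2.677×10^16 / 998.7 = 2.680×10^13 m³.
Δh = 2.680×10^13 / 3.67×10^14 = 0.0730 m = 73.0 mm.

≈ 73.0 mm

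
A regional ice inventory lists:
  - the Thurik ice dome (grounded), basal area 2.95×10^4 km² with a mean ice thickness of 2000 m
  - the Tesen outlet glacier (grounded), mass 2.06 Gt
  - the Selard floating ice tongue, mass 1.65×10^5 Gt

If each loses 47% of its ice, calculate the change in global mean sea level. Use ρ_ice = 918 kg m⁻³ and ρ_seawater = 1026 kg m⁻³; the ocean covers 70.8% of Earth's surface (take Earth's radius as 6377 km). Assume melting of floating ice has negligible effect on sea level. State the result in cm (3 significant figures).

≈ 6.86 cm

Thurik: ice volume = 2.95×10^4 km² × 2000 m = 5.900×10^4 km³; 0.47 × 5.900×10^4 × (918/1026) = 2.481×10^4 km³ of water.
Tesen: 0.47 × 2.06 Gt = 9.682×10^11 kg; dividing by ρ_w = 1026 kg m⁻³ gives 9.437×10^8 m³ of water.
The Selard floating ice tongue is floating and already displaces its own weight of water, so its melt adds essentially nothing to sea level.
Total added water ≈ 2.481×10^13 m³ over 3.62×10^14 m² → Δh = 0.0686 m = 6.86 cm.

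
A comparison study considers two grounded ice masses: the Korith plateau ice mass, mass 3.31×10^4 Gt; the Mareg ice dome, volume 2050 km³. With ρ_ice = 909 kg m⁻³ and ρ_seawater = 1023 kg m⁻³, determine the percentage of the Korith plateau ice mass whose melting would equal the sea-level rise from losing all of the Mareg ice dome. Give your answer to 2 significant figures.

Equal sea-level rise means equal mass of meltwater, i.e. equal mass of ice lost.
Ice mass of Mareg: 1.863×10^15 kg; ice mass of Korith: 3.310×10^16 kg.
Fraction required = 1.863×10^15 / 3.310×10^16 = 0.0563 → 5.6 %.

≈ 5.6 %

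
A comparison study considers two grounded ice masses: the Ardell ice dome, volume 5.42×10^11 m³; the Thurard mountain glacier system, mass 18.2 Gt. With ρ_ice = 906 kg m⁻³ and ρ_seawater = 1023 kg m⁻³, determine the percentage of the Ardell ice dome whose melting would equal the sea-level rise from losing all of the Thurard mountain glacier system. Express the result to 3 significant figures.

≈ 3.71 %

Equal sea-level rise means equal mass of meltwater, i.e. equal mass of ice lost.
Ice mass of Thurard: 1.820×10^13 kg; ice mass of Ardell: 4.911×10^14 kg.
Fraction required = 1.820×10^13 / 4.911×10^14 = 0.0371 → 3.71 %.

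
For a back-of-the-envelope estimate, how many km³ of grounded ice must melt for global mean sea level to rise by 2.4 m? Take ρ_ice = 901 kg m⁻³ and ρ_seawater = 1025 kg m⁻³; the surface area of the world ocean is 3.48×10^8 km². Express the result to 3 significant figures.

Required water volume = Δh × A = 2.4 m × 3.48×10^14 m² = 8.352×10^14 m³ = 8.352×10^5 km³.
Ice volume = water volume × ρ_w/ρ_ice = 8.352×10^5 × 1025/901 = 9.50×10^5 km³.

≈ 9.50×10^5 km³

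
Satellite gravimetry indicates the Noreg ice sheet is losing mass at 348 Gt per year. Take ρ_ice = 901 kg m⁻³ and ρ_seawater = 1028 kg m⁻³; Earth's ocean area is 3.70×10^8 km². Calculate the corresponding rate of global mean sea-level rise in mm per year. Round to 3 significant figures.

≈ 0.915 mm/yr

ρ_w = 1028 kg m⁻³. Annual water volume added = 348 Gt / ρ_w = 3.480×10^14 kg / 1028 kg m⁻³ = 3.385×10^11 m³.
Δh per year = 3.385×10^11 / 3.70×10^14 = 9.15×10^-4 m = 0.915 mm.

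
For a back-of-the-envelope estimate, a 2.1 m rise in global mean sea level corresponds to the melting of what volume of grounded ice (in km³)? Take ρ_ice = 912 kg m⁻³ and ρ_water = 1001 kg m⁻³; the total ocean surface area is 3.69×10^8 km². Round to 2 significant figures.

Required water volume = Δh × A = 2.1 m × 3.69×10^14 m² = 7.749×10^14 m³ = 7.749×10^5 km³.
Ice volume = water volume × ρ_w/ρ_ice = 7.749×10^5 × 1001/912 = 8.5×10^5 km³.

≈ 8.5×10^5 km³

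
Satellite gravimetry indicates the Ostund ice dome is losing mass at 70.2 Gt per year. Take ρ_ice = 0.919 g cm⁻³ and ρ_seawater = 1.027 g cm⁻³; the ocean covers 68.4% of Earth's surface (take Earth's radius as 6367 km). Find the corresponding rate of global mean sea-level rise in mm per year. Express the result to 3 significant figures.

ρ_w = 1.027 g cm⁻³ = 1027 kg m⁻³. Annual water volume added = 70.2 Gt / ρ_w = 7.020×10^13 kg / 1027 kg m⁻³ = 6.835×10^10 m³.
Δh per year = 6.835×10^10 / 3.48×10^14 = 1.96×10^-4 m = 0.196 mm.

≈ 0.196 mm/yr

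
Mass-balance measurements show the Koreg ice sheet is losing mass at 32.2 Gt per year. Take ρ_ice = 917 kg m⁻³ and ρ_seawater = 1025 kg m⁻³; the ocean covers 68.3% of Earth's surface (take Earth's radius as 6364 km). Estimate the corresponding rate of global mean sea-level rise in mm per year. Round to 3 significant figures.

≈ 0.0904 mm/yr

ρ_w = 1025 kg m⁻³. Annual water volume added = 32.2 Gt / ρ_w = 3.220×10^13 kg / 1025 kg m⁻³ = 3.141×10^10 m³.
Δh per year = 3.141×10^10 / 3.48×10^14 = 9.04×10^-5 m = 0.0904 mm.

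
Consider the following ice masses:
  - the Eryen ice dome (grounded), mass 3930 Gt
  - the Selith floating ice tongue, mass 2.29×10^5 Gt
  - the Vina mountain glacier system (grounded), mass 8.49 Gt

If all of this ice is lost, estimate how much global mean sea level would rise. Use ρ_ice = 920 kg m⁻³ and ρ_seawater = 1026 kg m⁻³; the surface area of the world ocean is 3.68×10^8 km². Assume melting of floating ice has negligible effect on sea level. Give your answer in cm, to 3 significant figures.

Eryen: 3930 Gt = 3.930×10^15 kg; dividing by ρ_w = 1026 kg m⁻³ gives 3.830×10^12 m³ of water.
The Selith floating ice tongue is floating and already displaces its own weight of water, so its melt adds essentially nothing to sea level.
Vina: 8.49 Gt = 8.490×10^12 kg; dividing by ρ_w = 1026 kg m⁻³ gives 8.275×10^9 m³ of water.
Total added water ≈ 3.839×10^12 m³ over 3.68×10^14 m² → Δh = 0.0104 m = 1.04 cm.

≈ 1.04 cm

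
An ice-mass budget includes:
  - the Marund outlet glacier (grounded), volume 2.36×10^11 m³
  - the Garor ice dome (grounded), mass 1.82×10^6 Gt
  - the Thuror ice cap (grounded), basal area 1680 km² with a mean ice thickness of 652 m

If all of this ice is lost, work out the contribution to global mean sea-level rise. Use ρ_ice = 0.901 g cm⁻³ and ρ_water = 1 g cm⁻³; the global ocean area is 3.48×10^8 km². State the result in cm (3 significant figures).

Marund: 2.36×10^11 m³ × (901/1000) = 2.126×10^11 m³ of water.
Garor: 1.82×10^6 Gt = 1.820×10^18 kg; dividing by ρ_w = 1 g cm⁻³ = 1000 kg m⁻³ gives 1.820×10^15 m³ of water.
Thuror: ice volume = 1680 km² × 652 m = 1095 km³; 1095 × (901/1000) = 986.9 km³ of water.
Total added water ≈ 1.821×10^15 m³ over 3.48×10^14 m² → Δh = 5.23 m = 523 cm.

≈ 523 cm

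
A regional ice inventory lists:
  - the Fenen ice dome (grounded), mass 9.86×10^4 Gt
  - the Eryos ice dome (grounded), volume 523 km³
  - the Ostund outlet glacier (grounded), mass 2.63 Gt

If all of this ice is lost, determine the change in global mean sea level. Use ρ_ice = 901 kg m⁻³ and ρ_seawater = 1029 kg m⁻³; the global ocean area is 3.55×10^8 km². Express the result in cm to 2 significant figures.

Fenen: 9.86×10^4 Gt = 9.860×10^16 kg; dividing by ρ_w = 1029 kg m⁻³ gives 9.582×10^13 m³ of water.
Eryos: 523 km³ × (901/1029) = 457.9 km³ of water.
Ostund: 2.63 Gt = 2.630×10^12 kg; dividing by ρ_w = 1029 kg m⁻³ gives 2.556×10^9 m³ of water.
Total added water ≈ 9.628×10^13 m³ over 3.55×10^14 m² → Δh = 0.271 m = 27 cm.

≈ 27 cm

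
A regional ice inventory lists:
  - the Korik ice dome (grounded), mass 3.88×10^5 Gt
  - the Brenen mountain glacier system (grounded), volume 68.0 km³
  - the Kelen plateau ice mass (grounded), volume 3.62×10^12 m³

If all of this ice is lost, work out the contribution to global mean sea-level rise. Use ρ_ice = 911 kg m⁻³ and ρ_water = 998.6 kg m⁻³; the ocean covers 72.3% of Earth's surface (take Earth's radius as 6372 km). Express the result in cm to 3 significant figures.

≈ 106 cm

Korik: 3.88×10^5 Gt = 3.880×10^17 kg; dividing by ρ_w = 998.6 kg m⁻³ gives 3.885×10^14 m³ of water.
Brenen: 68.0 km³ × (911/998.6) = 62.03 km³ of water.
Kelen: 3.62×10^12 m³ × (911/998.6) = 3.302×10^12 m³ of water.
Total added water ≈ 3.919×10^14 m³ over 3.69×10^14 m² → Δh = 1.06 m = 106 cm.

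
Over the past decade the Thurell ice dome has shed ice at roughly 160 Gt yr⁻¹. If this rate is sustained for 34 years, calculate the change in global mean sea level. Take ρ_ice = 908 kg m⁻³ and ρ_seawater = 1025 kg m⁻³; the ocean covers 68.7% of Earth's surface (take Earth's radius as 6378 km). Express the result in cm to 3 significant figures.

Total mass lost = 160 Gt/yr × 34 yr = 5440 Gt = 5.440×10^15 kg.
ρ_w = 1025 kg m⁻³, so water volume = 5.440×10^15 / 1025 = 5.307×10^12 m³.
Δh = 5.307×10^12 / 3.51×10^14 = 0.0151 m = 1.51 cm.

≈ 1.51 cm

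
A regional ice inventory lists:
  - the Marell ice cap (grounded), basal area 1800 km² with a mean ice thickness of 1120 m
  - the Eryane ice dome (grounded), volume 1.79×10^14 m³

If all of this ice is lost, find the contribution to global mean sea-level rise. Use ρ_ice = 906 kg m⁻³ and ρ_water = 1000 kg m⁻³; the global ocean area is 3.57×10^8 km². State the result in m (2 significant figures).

≈ 0.46 m

Marell: ice volume = 1800 km² × 1120 m = 2016 km³; 2016 × (906/1000) = 1826 km³ of water.
Eryane: 1.79×10^14 m³ × (906/1000) = 1.622×10^14 m³ of water.
Total added water ≈ 1.640×10^14 m³ over 3.57×10^14 m² → Δh = 0.459 m.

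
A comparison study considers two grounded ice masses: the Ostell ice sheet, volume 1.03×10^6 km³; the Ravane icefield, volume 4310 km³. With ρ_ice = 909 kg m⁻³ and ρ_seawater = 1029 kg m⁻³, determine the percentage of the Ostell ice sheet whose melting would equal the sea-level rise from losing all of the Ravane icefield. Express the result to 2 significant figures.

Equal sea-level rise means equal mass of meltwater, i.e. equal mass of ice lost.
Ice mass of Ravane: 3.918×10^15 kg; ice mass of Ostell: 9.363×10^17 kg.
Fraction required = 3.918×10^15 / 9.363×10^17 = 4.18×10^-3 → 0.42 %.

≈ 0.42 %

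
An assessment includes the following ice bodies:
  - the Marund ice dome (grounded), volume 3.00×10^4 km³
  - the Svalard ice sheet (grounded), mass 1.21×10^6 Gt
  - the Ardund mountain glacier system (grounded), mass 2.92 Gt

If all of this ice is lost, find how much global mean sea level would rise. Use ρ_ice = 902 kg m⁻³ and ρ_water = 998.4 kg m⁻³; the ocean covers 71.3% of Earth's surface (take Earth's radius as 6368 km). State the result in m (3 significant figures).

Marund: 3.00×10^4 km³ × (902/998.4) = 2.710×10^4 km³ of water.
Svalard: 1.21×10^6 Gt = 1.210×10^18 kg; dividing by ρ_w = 998.4 kg m⁻³ gives 1.212×10^15 m³ of water.
Ardund: 2.92 Gt = 2.920×10^12 kg; dividing by ρ_w = 998.4 kg m⁻³ gives 2.925×10^9 m³ of water.
Total added water ≈ 1.239×10^15 m³ over 3.63×10^14 m² → Δh = 3.41 m.

≈ 3.41 m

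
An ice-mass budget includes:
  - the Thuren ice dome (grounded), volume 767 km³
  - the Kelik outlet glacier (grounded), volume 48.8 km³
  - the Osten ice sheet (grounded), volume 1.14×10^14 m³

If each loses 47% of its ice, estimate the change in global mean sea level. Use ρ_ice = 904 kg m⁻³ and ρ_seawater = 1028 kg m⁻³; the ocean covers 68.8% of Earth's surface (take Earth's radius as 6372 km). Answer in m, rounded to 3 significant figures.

≈ 0.135 m

Thuren: 0.47 × 767 km³ × (904/1028) = 317.0 km³ of water.
Kelik: 0.47 × 48.8 km³ × (904/1028) = 20.17 km³ of water.
Osten: 0.47 × 1.14×10^14 m³ × (904/1028) = 4.712×10^13 m³ of water.
Total added water ≈ 4.745×10^13 m³ over 3.51×10^14 m² → Δh = 0.135 m.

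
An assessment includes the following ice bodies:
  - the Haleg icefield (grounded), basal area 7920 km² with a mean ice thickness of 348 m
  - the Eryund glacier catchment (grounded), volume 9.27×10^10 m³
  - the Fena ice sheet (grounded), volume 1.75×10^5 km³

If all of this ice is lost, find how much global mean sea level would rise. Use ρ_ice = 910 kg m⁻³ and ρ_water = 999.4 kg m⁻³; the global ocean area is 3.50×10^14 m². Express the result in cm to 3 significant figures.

≈ 46.3 cm

Haleg: ice volume = 7920 km² × 348 m = 2756 km³; 2756 × (910/999.4) = 2510 km³ of water.
Eryund: 9.27×10^10 m³ × (910/999.4) = 8.441×10^10 m³ of water.
Fena: 1.75×10^5 km³ × (910/999.4) = 1.593×10^5 km³ of water.
Total added water ≈ 1.619×10^14 m³ over 3.50×10^14 m² → Δh = 0.463 m = 46.3 cm.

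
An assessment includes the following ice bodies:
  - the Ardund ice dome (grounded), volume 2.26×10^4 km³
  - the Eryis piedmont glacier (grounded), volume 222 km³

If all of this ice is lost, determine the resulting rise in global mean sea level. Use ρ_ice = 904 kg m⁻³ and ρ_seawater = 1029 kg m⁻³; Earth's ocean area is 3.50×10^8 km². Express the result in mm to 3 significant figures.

Ardund: 2.26×10^4 km³ × (904/1029) = 1.985×10^4 km³ of water.
Eryis: 222 km³ × (904/1029) = 195.0 km³ of water.
Total added water ≈ 2.005×10^13 m³ over 3.50×10^14 m² → Δh = 0.0573 m = 57.3 mm.

≈ 57.3 mm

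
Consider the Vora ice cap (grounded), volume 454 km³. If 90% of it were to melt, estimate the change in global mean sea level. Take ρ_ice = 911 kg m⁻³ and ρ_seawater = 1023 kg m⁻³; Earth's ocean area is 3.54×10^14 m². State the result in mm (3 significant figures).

Vora: 0.9 × 454 km³ × (911/1023) = 363.9 km³ of water.
Spread over 3.54×10^14 m² of ocean, Δh = 3.639×10^11 / 3.54×10^14 = 1.03×10^-3 m = 1.03 mm.

≈ 1.03 mm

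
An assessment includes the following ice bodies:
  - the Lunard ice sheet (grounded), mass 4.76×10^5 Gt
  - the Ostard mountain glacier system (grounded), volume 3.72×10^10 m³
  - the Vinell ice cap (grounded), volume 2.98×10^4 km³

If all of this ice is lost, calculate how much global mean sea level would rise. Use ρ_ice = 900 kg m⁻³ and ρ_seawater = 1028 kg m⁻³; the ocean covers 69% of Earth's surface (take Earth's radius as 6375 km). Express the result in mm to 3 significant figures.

≈ 1390 mm

Lunard: 4.76×10^5 Gt = 4.760×10^17 kg; dividing by ρ_w = 1028 kg m⁻³ gives 4.630×10^14 m³ of water.
Ostard: 3.72×10^10 m³ × (900/1028) = 3.257×10^10 m³ of water.
Vinell: 2.98×10^4 km³ × (900/1028) = 2.609×10^4 km³ of water.
Total added water ≈ 4.892×10^14 m³ over 3.52×10^14 m² → Δh = 1.39 m = 1390 mm.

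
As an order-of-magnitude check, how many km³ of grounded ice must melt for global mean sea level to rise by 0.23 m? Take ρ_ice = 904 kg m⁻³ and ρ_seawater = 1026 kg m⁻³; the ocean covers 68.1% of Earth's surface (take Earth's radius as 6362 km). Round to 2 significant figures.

≈ 9.0×10^4 km³

Required water volume = Δh × A = 0.23 m × 3.46×10^14 m² = 7.967×10^13 m³ = 7.967×10^4 km³.
Ice volume = water volume × ρ_w/ρ_ice = 7.967×10^4 × 1026/904 = 9.0×10^4 km³.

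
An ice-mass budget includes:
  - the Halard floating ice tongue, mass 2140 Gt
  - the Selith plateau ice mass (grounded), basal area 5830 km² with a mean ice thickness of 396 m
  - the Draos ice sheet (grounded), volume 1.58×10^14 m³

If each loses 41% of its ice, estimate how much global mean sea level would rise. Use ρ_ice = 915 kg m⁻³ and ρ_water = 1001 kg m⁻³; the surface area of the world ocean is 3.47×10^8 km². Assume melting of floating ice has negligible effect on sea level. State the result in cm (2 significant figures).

The Halard floating ice tongue is floating and already displaces its own weight of water, so its melt adds essentially nothing to sea level.
Selith: ice volume = 5830 km² × 396 m = 2309 km³; 0.41 × 2309 × (915/1001) = 865.2 km³ of water.
Draos: 0.41 × 1.58×10^14 m³ × (915/1001) = 5.921×10^13 m³ of water.
Total added water ≈ 6.008×10^13 m³ over 3.47×10^14 m² → Δh = 0.173 m = 17 cm.

≈ 17 cm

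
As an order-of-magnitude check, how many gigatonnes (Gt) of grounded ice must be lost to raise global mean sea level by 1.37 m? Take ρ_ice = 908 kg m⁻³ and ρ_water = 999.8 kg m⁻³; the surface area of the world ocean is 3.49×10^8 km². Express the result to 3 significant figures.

≈ 4.78×10^5 Gt

Required water volume = Δh × A = 1.37 m × 3.49×10^14 m² = 4.781×10^14 m³.
ρ_w = 999.8 kg m⁻³, so the mass of water = 4.781×10^14 m³ × 999.8 kg m⁻³ = 4.780×10^17 kg = 4.78×10^5 Gt (and the same mass of ice, by conservation).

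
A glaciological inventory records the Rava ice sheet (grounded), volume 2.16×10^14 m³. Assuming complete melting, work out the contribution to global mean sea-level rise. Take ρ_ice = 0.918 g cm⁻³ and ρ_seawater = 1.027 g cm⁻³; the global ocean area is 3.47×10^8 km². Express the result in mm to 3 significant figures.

≈ 556 mm

Rava: 2.16×10^14 m³ × (918/1027) = 1.931×10^14 m³ of water.
Spread over 3.47×10^14 m² of ocean, Δh = 1.931×10^14 / 3.47×10^14 = 0.556 m = 556 mm.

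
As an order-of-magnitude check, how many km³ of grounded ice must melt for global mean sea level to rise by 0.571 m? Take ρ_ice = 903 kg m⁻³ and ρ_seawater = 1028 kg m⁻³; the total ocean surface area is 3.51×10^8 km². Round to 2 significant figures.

Required water volume = Δh × A = 0.571 m × 3.51×10^14 m² = 2.004×10^14 m³ = 2.004×10^5 km³.
Ice volume = water volume × ρ_w/ρ_ice = 2.004×10^5 × 1028/903 = 2.3×10^5 km³.

≈ 2.3×10^5 km³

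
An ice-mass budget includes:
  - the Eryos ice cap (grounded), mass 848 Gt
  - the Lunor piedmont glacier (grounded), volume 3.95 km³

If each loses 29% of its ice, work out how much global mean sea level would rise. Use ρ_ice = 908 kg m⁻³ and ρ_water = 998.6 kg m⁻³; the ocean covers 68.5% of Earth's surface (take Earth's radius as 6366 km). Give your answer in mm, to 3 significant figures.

≈ 0.709 mm

Eryos: 0.29 × 848 Gt = 2.459×10^14 kg; dividing by ρ_w = 998.6 kg m⁻³ gives 2.463×10^11 m³ of water.
Lunor: 0.29 × 3.95 km³ × (908/998.6) = 1.042 km³ of water.
Total added water ≈ 2.473×10^11 m³ over 3.49×10^14 m² → Δh = 7.09×10^-4 m = 0.709 mm.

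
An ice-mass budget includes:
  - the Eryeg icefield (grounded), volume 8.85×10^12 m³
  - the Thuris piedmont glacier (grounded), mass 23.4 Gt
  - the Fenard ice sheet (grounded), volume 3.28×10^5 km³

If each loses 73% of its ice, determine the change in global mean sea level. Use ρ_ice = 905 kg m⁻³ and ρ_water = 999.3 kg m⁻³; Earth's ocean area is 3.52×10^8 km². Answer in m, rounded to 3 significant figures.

Eryeg: 0.73 × 8.85×10^12 m³ × (905/999.3) = 5.851×10^12 m³ of water.
Thuris: 0.73 × 23.4 Gt = 1.708×10^13 kg; dividing by ρ_w = 999.3 kg m⁻³ gives 1.709×10^10 m³ of water.
Fenard: 0.73 × 3.28×10^5 km³ × (905/999.3) = 2.168×10^5 km³ of water.
Total added water ≈ 2.227×10^14 m³ over 3.52×10^14 m² → Δh = 0.633 m.

≈ 0.633 m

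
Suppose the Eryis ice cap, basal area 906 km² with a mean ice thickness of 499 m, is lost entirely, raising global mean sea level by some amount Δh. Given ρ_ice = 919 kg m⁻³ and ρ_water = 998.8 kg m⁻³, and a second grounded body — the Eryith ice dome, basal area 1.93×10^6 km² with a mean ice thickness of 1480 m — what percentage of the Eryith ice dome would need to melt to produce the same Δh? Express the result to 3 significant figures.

≈ 0.0158 %

Equal sea-level rise means equal mass of meltwater, i.e. equal mass of ice lost.
Ice mass of Eryis: 4.155×10^14 kg; ice mass of Eryith: 2.625×10^18 kg.
Fraction required = 4.155×10^14 / 2.625×10^18 = 1.58×10^-4 → 0.0158 %.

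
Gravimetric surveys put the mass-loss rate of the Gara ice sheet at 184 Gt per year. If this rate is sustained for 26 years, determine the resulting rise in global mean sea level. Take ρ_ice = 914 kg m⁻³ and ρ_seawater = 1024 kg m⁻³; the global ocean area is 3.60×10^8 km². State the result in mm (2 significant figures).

≈ 13 mm

Total mass lost = 184 Gt/yr × 26 yr = 4784 Gt = 4.784×10^15 kg.
ρ_w = 1024 kg m⁻³, so water volume = 4.784×10^15 / 1024 = 4.672×10^12 m³.
Δh = 4.672×10^12 / 3.60×10^14 = 0.0130 m = 13 mm.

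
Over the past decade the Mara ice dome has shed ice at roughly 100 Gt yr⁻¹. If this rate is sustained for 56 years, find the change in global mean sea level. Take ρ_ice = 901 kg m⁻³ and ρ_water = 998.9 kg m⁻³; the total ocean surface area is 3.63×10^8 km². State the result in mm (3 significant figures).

Total mass lost = 100 Gt/yr × 56 yr = 5600 Gt = 5.600×10^15 kg.
ρ_w = 998.9 kg m⁻³, so water volume = 5.600×10^15 / 998.9 = 5.606×10^12 m³.
Δh = 5.606×10^12 / 3.63×10^14 = 0.0154 m = 15.4 mm.

≈ 15.4 mm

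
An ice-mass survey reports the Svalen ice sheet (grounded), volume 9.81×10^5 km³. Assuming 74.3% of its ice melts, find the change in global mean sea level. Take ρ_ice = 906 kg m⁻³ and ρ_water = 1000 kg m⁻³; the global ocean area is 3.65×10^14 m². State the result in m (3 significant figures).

≈ 1.81 m

Svalen: 0.743 × 9.81×10^5 km³ × (906/1000) = 6.604×10^5 km³ of water.
Spread over 3.65×10^14 m² of ocean, Δh = 6.604×10^14 / 3.65×10^14 = 1.81 m.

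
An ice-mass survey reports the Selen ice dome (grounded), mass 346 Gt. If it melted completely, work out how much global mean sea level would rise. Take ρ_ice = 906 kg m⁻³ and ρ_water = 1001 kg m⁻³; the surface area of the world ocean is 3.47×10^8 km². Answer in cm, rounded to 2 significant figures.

≈ 0.10 cm

Selen: 346 Gt = 3.460×10^14 kg; dividing by ρ_w = 1001 kg m⁻³ gives 3.457×10^11 m³ of water.
Spread over 3.47×10^14 m² of ocean, Δh = 3.457×10^11 / 3.47×10^14 = 9.96×10^-4 m = 0.10 cm.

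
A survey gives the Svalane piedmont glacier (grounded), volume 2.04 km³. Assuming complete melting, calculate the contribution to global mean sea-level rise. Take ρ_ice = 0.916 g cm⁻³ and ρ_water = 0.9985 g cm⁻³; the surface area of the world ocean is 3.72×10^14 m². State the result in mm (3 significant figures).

Svalane: 2.04 km³ × (916/998.5) = 1.871 km³ of water.
Spread over 3.72×10^14 m² of ocean, Δh = 1.871×10^9 / 3.72×10^14 = 5.03×10^-6 m = 5.03×10^-3 mm.

≈ 5.03×10^-3 mm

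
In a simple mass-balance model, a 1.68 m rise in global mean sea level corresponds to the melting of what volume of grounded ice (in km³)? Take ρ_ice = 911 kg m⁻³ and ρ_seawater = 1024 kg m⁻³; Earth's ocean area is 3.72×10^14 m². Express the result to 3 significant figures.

Required water volume = Δh × A = 1.68 m × 3.72×10^14 m² = 6.250×10^14 m³ = 6.250×10^5 km³.
Ice volume = water volume × ρ_w/ρ_ice = 6.250×10^5 × 1024/911 = 7.02×10^5 km³.

≈ 7.02×10^5 km³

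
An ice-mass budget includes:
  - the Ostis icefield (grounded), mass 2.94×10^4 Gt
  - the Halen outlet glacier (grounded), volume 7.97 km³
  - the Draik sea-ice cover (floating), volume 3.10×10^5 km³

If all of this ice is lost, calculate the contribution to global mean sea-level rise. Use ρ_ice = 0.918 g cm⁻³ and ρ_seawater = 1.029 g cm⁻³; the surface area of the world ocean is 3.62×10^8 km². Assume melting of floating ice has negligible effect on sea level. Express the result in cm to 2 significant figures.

≈ 7.9 cm

Ostis: 2.94×10^4 Gt = 2.940×10^16 kg; dividing by ρ_w = 1.029 g cm⁻³ = 1029 kg m⁻³ gives 2.857×10^13 m³ of water.
Halen: 7.97 km³ × (918/1029) = 7.110 km³ of water.
The Draik sea-ice cover is floating and already displaces its own weight of water, so its melt adds essentially nothing to sea level.
Total added water ≈ 2.858×10^13 m³ over 3.62×10^14 m² → Δh = 0.0789 m = 7.9 cm.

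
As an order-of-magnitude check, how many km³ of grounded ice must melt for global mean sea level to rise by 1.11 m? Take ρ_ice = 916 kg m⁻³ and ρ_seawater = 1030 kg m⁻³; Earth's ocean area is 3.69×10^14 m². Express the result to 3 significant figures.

≈ 4.61×10^5 km³

Required water volume = Δh × A = 1.11 m × 3.69×10^14 m² = 4.096×10^14 m³ = 4.096×10^5 km³.
Ice volume = water volume × ρ_w/ρ_ice = 4.096×10^5 × 1030/916 = 4.61×10^5 km³.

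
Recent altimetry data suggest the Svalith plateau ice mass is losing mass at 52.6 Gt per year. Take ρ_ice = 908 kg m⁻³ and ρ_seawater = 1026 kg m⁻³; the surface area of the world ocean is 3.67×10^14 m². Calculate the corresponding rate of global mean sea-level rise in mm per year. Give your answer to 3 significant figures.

≈ 0.140 mm/yr

ρ_w = 1026 kg m⁻³. Annual water volume added = 52.6 Gt / ρ_w = 5.260×10^13 kg / 1026 kg m⁻³ = 5.127×10^10 m³.
Δh per year = 5.127×10^10 / 3.67×10^14 = 1.40×10^-4 m = 0.140 mm.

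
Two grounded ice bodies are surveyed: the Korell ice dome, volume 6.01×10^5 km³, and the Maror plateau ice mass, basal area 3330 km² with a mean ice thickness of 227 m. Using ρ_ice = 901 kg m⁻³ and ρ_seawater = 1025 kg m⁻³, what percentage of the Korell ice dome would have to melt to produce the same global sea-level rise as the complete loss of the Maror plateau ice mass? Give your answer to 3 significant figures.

Equal sea-level rise means equal mass of meltwater, i.e. equal mass of ice lost.
Ice mass of Maror: 6.811×10^14 kg; ice mass of Korell: 5.415×10^17 kg.
Fraction required = 6.811×10^14 / 5.415×10^17 = 1.26×10^-3 → 0.126 %.

≈ 0.126 %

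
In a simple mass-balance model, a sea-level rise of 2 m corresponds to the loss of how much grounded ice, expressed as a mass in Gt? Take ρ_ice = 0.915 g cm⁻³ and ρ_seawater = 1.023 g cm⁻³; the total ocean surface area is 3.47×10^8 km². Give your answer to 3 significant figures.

≈ 7.10×10^5 Gt

Required water volume = Δh × A = 2 m × 3.47×10^14 m² = 6.940×10^14 m³.
ρ_w = 1.023 g cm⁻³ = 1023 kg m⁻³, so the mass of water = 6.940×10^14 m³ × 1023 kg m⁻³ = 7.100×10^17 kg = 7.10×10^5 Gt (and the same mass of ice, by conservation).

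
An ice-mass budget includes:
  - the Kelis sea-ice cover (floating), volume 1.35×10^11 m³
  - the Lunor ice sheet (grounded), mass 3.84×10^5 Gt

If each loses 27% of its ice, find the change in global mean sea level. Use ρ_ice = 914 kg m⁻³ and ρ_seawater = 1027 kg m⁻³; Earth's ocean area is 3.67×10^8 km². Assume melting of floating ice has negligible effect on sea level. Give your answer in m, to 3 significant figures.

≈ 0.275 m

The Kelis sea-ice cover is floating and already displaces its own weight of water, so its melt adds essentially nothing to sea level.
Lunor: 0.27 × 3.84×10^5 Gt = 1.037×10^17 kg; dividing by ρ_w = 1027 kg m⁻³ gives 1.010×10^14 m³ of water.
Total added water ≈ 1.010×10^14 m³ over 3.67×10^14 m² → Δh = 0.275 m.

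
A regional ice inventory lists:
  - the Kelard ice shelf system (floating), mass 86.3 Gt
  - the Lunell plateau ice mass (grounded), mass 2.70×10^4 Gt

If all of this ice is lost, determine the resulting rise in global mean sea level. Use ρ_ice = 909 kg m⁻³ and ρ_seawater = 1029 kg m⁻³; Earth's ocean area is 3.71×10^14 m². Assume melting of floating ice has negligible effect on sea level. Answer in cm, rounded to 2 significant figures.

The Kelard ice shelf system is floating and already displaces its own weight of water, so its melt adds essentially nothing to sea level.
Lunell: 2.70×10^4 Gt = 2.700×10^16 kg; dividing by ρ_w = 1029 kg m⁻³ gives 2.624×10^13 m³ of water.
Total added water ≈ 2.624×10^13 m³ over 3.71×10^14 m² → Δh = 0.0707 m = 7.1 cm.

≈ 7.1 cm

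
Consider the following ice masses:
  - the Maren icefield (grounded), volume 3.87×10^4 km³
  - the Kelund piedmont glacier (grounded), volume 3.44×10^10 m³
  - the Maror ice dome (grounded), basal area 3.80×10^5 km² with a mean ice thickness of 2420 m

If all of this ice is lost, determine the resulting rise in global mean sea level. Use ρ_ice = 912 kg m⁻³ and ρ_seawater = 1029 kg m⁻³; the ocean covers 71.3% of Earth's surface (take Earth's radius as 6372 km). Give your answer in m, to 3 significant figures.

≈ 2.33 m

Maren: 3.87×10^4 km³ × (912/1029) = 3.430×10^4 km³ of water.
Kelund: 3.44×10^10 m³ × (912/1029) = 3.049×10^10 m³ of water.
Maror: ice volume = 3.80×10^5 km² × 2420 m = 9.196×10^5 km³; 9.196×10^5 × (912/1029) = 8.150×10^5 km³ of water.
Total added water ≈ 8.494×10^14 m³ over 3.64×10^14 m² → Δh = 2.33 m.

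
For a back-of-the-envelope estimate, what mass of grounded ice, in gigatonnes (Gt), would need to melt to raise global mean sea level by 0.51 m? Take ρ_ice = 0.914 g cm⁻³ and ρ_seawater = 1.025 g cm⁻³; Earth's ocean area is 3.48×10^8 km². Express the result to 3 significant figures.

≈ 1.82×10^5 Gt

Required water volume = Δh × A = 0.51 m × 3.48×10^14 m² = 1.775×10^14 m³.
ρ_w = 1.025 g cm⁻³ = 1025 kg m⁻³, so the mass of water = 1.775×10^14 m³ × 1025 kg m⁻³ = 1.819×10^17 kg = 1.82×10^5 Gt (and the same mass of ice, by conservation).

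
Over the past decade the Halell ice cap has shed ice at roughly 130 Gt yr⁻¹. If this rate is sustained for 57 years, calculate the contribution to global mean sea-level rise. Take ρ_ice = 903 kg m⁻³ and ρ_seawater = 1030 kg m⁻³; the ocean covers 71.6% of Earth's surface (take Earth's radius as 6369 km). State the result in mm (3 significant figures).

≈ 19.7 mm

Total mass lost = 130 Gt/yr × 57 yr = 7410 Gt = 7.410×10^15 kg.
ρ_w = 1030 kg m⁻³, so water volume = 7.410×10^15 / 1030 = 7.194×10^12 m³.
Δh = 7.194×10^12 / 3.65×10^14 = 0.0197 m = 19.7 mm.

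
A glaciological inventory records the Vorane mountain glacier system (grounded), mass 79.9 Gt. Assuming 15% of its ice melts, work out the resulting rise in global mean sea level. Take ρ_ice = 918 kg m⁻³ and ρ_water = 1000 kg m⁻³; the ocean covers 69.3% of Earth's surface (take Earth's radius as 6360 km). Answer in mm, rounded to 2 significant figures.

Vorane: 0.15 × 79.9 Gt = 1.199×10^13 kg; dividing by ρ_w = 1000 kg m⁻³ gives 1.199×10^10 m³ of water.
Spread over 3.52×10^14 m² of ocean, Δh = 1.199×10^10 / 3.52×10^14 = 3.40×10^-5 m = 0.034 mm.

≈ 0.034 mm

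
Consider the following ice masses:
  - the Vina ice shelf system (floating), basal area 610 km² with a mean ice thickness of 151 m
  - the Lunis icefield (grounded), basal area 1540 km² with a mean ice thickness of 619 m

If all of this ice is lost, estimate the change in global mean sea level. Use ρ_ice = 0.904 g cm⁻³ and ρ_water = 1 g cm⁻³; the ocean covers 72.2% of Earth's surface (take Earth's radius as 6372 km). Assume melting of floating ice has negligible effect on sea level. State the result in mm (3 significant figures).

≈ 2.34 mm

The Vina ice shelf system is floating and already displaces its own weight of water, so its melt adds essentially nothing to sea level.
Lunis: ice volume = 1540 km² × 619 m = 953.3 km³; 953.3 × (904/1000) = 861.7 km³ of water.
Total added water ≈ 8.617×10^11 m³ over 3.68×10^14 m² → Δh = 2.34×10^-3 m = 2.34 mm.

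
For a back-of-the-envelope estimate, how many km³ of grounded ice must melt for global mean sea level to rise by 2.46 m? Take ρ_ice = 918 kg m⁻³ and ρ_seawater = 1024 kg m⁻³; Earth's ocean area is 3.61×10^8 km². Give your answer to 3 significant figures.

≈ 9.91×10^5 km³

Required water volume = Δh × A = 2.46 m × 3.61×10^14 m² = 8.881×10^14 m³ = 8.881×10^5 km³.
Ice volume = water volume × ρ_w/ρ_ice = 8.881×10^5 × 1024/918 = 9.91×10^5 km³.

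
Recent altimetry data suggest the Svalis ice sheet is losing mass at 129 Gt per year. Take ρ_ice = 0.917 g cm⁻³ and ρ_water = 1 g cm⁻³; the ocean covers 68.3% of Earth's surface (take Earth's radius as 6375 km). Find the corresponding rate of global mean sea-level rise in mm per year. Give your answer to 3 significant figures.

ρ_w = 1 g cm⁻³ = 1000 kg m⁻³. Annual water volume added = 129 Gt / ρ_w = 1.290×10^14 kg / 1000 kg m⁻³ = 1.290×10^11 m³.
Δh per year = 1.290×10^11 / 3.49×10^14 = 3.70×10^-4 m = 0.370 mm.

≈ 0.370 mm/yr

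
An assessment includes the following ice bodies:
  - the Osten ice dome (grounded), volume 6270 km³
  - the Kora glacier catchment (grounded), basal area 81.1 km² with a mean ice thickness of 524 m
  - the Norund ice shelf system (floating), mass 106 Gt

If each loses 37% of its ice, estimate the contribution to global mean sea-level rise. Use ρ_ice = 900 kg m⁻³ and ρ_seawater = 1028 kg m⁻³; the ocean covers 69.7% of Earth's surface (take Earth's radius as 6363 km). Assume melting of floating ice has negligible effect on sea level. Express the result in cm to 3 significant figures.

≈ 0.577 cm

Osten: 0.37 × 6270 km³ × (900/1028) = 2031 km³ of water.
Kora: ice volume = 81.1 km² × 524 m = 42.50 km³; 0.37 × 42.50 × (900/1028) = 13.77 km³ of water.
The Norund ice shelf system is floating and already displaces its own weight of water, so its melt adds essentially nothing to sea level.
Total added water ≈ 2.045×10^12 m³ over 3.55×10^14 m² → Δh = 5.77×10^-3 m = 0.577 cm.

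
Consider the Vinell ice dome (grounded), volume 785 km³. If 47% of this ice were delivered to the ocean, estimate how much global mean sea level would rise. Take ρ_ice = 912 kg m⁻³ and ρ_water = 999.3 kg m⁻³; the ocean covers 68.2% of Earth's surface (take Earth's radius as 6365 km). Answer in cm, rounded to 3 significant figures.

Vinell: 0.47 × 785 km³ × (912/999.3) = 336.7 km³ of water.
Spread over 3.47×10^14 m² of ocean, Δh = 3.367×10^11 / 3.47×10^14 = 9.70×10^-4 m = 0.0970 cm.

≈ 0.0970 cm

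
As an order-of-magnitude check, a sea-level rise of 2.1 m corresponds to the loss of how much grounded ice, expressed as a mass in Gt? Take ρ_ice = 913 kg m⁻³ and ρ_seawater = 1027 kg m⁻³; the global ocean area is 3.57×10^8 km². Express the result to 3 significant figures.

Required water volume = Δh × A = 2.1 m × 3.57×10^14 m² = 7.497×10^14 m³.
ρ_w = 1027 kg m⁻³, so the mass of water = 7.497×10^14 m³ × 1027 kg m⁻³ = 7.699×10^17 kg = 7.70×10^5 Gt (and the same mass of ice, by conservation).

≈ 7.70×10^5 Gt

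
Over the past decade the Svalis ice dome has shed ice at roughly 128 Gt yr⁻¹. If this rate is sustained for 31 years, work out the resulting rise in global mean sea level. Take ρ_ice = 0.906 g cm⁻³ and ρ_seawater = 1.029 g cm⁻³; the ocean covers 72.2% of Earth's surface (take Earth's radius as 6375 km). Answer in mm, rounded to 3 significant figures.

≈ 10.5 mm

Total mass lost = 128 Gt/yr × 31 yr = 3968 Gt = 3.968×10^15 kg.
ρ_w = 1.029 g cm⁻³ = 1029 kg m⁻³, so water volume = 3.968×10^15 / 1029 = 3.856×10^12 m³.
Δh = 3.856×10^12 / 3.69×10^14 = 0.0105 m = 10.5 mm.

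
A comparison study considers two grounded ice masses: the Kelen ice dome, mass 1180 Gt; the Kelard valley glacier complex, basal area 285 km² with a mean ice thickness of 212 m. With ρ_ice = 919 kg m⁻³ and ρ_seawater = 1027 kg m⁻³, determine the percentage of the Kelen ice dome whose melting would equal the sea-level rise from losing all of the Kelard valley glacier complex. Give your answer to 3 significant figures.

≈ 4.71 %

Equal sea-level rise means equal mass of meltwater, i.e. equal mass of ice lost.
Ice mass of Kelard: 5.553×10^13 kg; ice mass of Kelen: 1.180×10^15 kg.
Fraction required = 5.553×10^13 / 1.180×10^15 = 0.0471 → 4.71 %.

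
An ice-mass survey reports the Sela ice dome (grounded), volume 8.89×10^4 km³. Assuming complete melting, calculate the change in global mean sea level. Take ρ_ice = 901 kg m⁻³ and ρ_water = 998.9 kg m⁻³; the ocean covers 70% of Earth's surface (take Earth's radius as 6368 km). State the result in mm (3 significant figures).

≈ 225 mm

Sela: 8.89×10^4 km³ × (901/998.9) = 8.019×10^4 km³ of water.
Spread over 3.57×10^14 m² of ocean, Δh = 8.019×10^13 / 3.57×10^14 = 0.225 m = 225 mm.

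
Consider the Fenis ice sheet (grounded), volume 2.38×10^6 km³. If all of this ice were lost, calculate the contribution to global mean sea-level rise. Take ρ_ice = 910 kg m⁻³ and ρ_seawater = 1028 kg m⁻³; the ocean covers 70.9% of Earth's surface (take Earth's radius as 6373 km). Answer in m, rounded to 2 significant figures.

≈ 5.8 m

Fenis: 2.38×10^6 km³ × (910/1028) = 2.107×10^6 km³ of water.
Spread over 3.62×10^14 m² of ocean, Δh = 2.107×10^15 / 3.62×10^14 = 5.82 m.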